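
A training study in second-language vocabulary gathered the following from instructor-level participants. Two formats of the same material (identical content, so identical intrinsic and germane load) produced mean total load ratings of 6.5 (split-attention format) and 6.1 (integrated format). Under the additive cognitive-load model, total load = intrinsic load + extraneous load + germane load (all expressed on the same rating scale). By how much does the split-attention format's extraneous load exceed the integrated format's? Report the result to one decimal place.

Intrinsic and germane load are equal across formats, so the difference in total load equals the difference in extraneous load.
Extraneous-load difference = 6.5 − 6.1 = 0.4.

0.4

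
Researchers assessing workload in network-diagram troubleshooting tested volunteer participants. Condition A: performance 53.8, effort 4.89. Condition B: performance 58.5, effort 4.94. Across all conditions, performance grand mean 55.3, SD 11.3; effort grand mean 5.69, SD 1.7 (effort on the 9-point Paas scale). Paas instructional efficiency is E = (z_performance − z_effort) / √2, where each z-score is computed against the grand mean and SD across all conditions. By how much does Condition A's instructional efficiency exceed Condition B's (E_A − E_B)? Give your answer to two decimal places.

Condition A: z_P = (53.8 − 55.3)/11.3 = -0.1327; z_E = (4.89 − 5.69)/1.7 = -0.4706; E_A = (-0.1327 − (-0.4706))/√2 = 0.2389.
Condition B: z_P = (58.5 − 55.3)/11.3 = 0.2832; z_E = (4.94 − 5.69)/1.7 = -0.4412; E_B = (0.2832 − (-0.4412))/√2 = 0.5122.
E_A − E_B = 0.2389 − 0.5122 = -0.2733 ≈ -0.27.

-0.27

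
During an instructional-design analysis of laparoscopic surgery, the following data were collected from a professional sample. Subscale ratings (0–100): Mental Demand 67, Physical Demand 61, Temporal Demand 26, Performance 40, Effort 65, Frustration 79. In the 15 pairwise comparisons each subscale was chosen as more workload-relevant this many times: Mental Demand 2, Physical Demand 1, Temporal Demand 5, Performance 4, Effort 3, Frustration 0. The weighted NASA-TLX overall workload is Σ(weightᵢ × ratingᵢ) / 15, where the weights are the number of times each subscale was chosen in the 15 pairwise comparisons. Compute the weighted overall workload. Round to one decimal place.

45.3

The tallies are the weights (they sum to 15).
Weighted sum = 2·67 + 1·61 + 5·26 + 4·40 + 3·65 + 0·79
            = 134 + 61 + 130 + 160 + 195 + 0 = 680.
Overall workload = 680 / 15 = 45.3333 ≈ 45.3.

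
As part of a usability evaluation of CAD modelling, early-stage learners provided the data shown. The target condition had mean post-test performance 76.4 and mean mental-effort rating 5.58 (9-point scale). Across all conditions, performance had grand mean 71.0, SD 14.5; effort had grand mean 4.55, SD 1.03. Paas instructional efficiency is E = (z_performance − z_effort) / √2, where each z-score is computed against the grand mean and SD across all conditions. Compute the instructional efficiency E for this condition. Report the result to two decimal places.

-0.44

z_performance = (76.4 − 71.0) / 14.5 = 5.4000 / 14.5 = 0.3724.
z_effort = (5.58 − 4.55) / 1.03 = 1.0300 / 1.03 = 1.0000.
z_P − z_E = 0.3724 − 1.0000 = -0.6276.
E = -0.6276 / √2 = -0.6276 / 1.41421 = -0.4438 ≈ -0.44.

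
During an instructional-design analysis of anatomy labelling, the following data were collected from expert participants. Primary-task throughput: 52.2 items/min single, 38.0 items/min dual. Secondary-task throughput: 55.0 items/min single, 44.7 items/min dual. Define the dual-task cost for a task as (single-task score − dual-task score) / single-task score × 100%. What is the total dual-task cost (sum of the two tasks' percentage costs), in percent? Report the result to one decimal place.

45.9

Primary cost = (52.2 − 38.0) / 52.2 × 100% = 27.2031%.
Secondary cost = (55.0 − 44.7) / 55.0 × 100% = 18.7273%.
Total = 27.2031% + 18.7273% = 45.9304% ≈ 45.9%.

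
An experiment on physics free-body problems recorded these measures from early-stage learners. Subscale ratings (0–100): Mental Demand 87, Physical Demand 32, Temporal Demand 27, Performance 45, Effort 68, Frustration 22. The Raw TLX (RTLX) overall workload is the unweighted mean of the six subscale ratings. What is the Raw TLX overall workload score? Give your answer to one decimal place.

46.8

Sum of ratings = 87 + 32 + 27 + 45 + 68 + 22 = 281.
RTLX = 281 / 6 = 46.8333 ≈ 46.8.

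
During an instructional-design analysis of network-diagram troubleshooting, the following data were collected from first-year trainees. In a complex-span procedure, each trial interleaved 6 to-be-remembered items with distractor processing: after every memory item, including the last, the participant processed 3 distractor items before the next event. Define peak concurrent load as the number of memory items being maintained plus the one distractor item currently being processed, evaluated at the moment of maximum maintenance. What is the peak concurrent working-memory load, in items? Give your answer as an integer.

Maintenance is greatest during the distractor(s) after memory item 6: all 6 memory items are being held.
One distractor item is concurrently being processed.
Peak concurrent load = 6 + 1 = 7 items.

7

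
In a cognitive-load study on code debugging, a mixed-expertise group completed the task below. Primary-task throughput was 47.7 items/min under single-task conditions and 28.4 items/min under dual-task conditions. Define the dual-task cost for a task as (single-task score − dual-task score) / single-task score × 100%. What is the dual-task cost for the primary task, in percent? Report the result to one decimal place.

40.5

Cost = (47.7 − 28.4) / 47.7 × 100%
     = 19.3000 / 47.7 × 100% = 40.4612%.
≈ 40.5%.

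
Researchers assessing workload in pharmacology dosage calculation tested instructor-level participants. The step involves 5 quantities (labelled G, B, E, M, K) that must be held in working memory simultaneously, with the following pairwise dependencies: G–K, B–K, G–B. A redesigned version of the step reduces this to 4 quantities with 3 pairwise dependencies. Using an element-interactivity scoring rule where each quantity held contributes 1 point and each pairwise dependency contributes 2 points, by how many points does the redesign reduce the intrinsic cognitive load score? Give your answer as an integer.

1

Original: 5 × 1 + 3 × 2 = 5 + 6 = 11.
Redesigned: 4 × 1 + 3 × 2 = 4 + 6 = 10.
Reduction = 11 − 10 = 1.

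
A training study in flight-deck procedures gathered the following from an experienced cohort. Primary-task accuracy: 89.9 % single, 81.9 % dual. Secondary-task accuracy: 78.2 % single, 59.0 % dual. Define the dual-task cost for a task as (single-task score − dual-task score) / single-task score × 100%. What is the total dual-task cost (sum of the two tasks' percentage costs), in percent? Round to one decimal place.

33.5

Primary cost = (89.9 − 81.9) / 89.9 × 100% = 8.8988%.
Secondary cost = (78.2 − 59.0) / 78.2 × 100% = 24.5524%.
Total = 8.8988% + 24.5524% = 33.4512% ≈ 33.5%.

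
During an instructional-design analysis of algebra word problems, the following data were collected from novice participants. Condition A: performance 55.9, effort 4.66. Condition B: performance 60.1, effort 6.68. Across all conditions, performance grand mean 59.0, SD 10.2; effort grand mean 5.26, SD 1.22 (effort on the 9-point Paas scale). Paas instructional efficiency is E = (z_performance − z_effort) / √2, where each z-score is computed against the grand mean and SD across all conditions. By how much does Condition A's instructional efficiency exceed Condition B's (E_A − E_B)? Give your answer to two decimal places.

0.88

Condition A: z_P = (55.9 − 59.0)/10.2 = -0.3039; z_E = (4.66 − 5.26)/1.22 = -0.4918; E_A = (-0.3039 − (-0.4918))/√2 = 0.1329.
Condition B: z_P = (60.1 − 59.0)/10.2 = 0.1078; z_E = (6.68 − 5.26)/1.22 = 1.1639; E_B = (0.1078 − 1.1639)/√2 = -0.7468.
E_A − E_B = 0.1329 − (-0.7468) = 0.8797 ≈ 0.88.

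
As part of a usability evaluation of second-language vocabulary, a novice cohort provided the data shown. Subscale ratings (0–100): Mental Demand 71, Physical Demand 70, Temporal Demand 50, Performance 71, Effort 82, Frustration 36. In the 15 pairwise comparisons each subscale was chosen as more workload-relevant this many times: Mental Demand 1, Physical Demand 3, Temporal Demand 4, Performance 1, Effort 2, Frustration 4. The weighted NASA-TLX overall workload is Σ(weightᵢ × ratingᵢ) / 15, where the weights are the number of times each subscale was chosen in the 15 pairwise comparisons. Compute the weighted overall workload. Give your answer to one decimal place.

57.3

The tallies are the weights (they sum to 15).
Weighted sum = 1·71 + 3·70 + 4·50 + 1·71 + 2·82 + 4·36
            = 71 + 210 + 200 + 71 + 164 + 144 = 860.
Overall workload = 860 / 15 = 57.3333 ≈ 57.3.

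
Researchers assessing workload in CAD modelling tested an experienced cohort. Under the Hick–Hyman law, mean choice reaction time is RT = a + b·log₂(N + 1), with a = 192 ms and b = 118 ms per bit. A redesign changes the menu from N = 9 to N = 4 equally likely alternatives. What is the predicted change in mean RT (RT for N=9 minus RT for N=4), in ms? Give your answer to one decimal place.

118.0

RT(9) = 192 + 118·log₂(10) = 192 + 118·3.3219 = 583.9842 ms.
RT(4) = 192 + 118·log₂(5) = 192 + 118·2.3219 = 465.9842 ms.
Difference = 583.9842 − 465.9842 = 118.0000 ≈ 118.0 ms.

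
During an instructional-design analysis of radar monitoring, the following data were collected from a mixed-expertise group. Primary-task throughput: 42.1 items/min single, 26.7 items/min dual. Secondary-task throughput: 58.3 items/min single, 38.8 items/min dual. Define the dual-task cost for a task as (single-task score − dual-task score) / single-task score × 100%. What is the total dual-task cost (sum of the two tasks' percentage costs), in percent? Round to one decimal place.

70.0

Primary cost = (42.1 − 26.7) / 42.1 × 100% = 36.5796%.
Secondary cost = (58.3 − 38.8) / 58.3 × 100% = 33.4477%.
Total = 36.5796% + 33.4477% = 70.0273% ≈ 70.0%.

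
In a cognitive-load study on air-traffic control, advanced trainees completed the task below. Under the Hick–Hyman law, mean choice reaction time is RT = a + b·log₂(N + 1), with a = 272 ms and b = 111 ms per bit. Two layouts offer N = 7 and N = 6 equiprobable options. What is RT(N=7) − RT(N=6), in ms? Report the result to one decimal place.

21.4

RT(7) = 272 + 111·log₂(8) = 272 + 111·3.0000 = 605.0000 ms.
RT(6) = 272 + 111·log₂(7) = 272 + 111·2.8074 = 583.6214 ms.
Difference = 605.0000 − 583.6214 = 21.3786 ≈ 21.4 ms.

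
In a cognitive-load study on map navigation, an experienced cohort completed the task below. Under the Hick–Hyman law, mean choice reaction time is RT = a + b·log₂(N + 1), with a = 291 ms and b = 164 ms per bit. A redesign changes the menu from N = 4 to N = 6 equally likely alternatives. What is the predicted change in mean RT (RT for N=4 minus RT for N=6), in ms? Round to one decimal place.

RT(4) = 291 + 164·log₂(5) = 291 + 164·2.3219 = 671.7916 ms.
RT(6) = 291 + 164·log₂(7) = 291 + 164·2.8074 = 751.4136 ms.
Difference = 671.7916 − 751.4136 = -79.6220 ≈ -79.6 ms.

-79.6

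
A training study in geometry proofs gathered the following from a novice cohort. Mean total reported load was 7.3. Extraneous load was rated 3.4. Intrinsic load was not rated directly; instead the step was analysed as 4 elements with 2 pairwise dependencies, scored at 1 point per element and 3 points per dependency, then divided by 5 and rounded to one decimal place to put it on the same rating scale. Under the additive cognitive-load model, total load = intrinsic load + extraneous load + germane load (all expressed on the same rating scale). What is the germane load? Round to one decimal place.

1.9

Intrinsic (element-interactivity): (4 × 1 + 2 × 3) / 5 = 10 / 5 = 2.0000 → 2.0.
germane load = total − intrinsic − extraneous
             = 7.3 − 2.0 − 3.4 = 1.9.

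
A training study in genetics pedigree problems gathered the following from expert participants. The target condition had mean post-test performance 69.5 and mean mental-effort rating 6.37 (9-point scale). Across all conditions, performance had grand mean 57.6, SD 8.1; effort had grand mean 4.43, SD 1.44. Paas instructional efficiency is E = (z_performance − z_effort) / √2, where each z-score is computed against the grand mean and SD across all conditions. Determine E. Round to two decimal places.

0.09

z_performance = (69.5 − 57.6) / 8.1 = 11.9000 / 8.1 = 1.4691.
z_effort = (6.37 − 4.43) / 1.44 = 1.9400 / 1.44 = 1.3472.
z_P − z_E = 1.4691 − 1.3472 = 0.1219.
E = 0.1219 / √2 = 0.1219 / 1.41421 = 0.0862 ≈ 0.09.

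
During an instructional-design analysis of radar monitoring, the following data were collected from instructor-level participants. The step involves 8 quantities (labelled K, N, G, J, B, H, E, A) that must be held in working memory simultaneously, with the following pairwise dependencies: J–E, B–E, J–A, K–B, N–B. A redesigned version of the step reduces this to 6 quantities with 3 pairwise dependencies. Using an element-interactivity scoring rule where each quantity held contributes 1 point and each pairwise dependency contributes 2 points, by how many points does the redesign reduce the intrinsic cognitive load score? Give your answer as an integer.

6

Original: 8 × 1 + 5 × 2 = 8 + 10 = 18.
Redesigned: 6 × 1 + 3 × 2 = 6 + 6 = 12.
Reduction = 18 − 12 = 6.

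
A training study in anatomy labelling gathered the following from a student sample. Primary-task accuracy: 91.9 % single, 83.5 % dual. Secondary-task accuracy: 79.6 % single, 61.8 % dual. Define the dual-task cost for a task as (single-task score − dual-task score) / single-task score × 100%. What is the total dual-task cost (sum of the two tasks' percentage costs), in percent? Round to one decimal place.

Primary cost = (91.9 − 83.5) / 91.9 × 100% = 9.1404%.
Secondary cost = (79.6 − 61.8) / 79.6 × 100% = 22.3618%.
Total = 9.1404% + 22.3618% = 31.5022% ≈ 31.5%.

31.5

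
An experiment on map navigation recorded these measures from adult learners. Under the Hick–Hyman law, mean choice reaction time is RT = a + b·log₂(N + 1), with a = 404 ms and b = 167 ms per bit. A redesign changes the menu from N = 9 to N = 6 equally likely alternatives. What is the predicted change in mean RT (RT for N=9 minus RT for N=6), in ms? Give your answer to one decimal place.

RT(9) = 404 + 167·log₂(10) = 404 + 167·3.3219 = 958.7573 ms.
RT(6) = 404 + 167·log₂(7) = 404 + 167·2.8074 = 872.8358 ms.
Difference = 958.7573 − 872.8358 = 85.9215 ≈ 85.9 ms.

85.9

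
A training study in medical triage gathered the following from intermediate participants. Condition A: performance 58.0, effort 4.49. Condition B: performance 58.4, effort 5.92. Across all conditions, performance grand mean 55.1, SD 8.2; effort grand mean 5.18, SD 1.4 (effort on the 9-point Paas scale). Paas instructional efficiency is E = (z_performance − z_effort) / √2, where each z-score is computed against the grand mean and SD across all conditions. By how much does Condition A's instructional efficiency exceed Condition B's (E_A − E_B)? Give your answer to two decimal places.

0.69

Condition A: z_P = (58.0 − 55.1)/8.2 = 0.3537; z_E = (4.49 − 5.18)/1.4 = -0.4929; E_A = (0.3537 − (-0.4929))/√2 = 0.5986.
Condition B: z_P = (58.4 − 55.1)/8.2 = 0.4024; z_E = (5.92 − 5.18)/1.4 = 0.5286; E_B = (0.4024 − 0.5286)/√2 = -0.0892.
E_A − E_B = 0.5986 − (-0.0892) = 0.6878 ≈ 0.69.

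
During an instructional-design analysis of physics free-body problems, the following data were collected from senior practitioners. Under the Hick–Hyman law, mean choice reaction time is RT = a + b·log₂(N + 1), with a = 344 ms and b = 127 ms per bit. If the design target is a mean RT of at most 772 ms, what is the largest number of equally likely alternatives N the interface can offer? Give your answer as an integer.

Set 344 + 127·log₂(N + 1) ≤ 772.
log₂(N + 1) ≤ (772 − 344) / 127 = 3.3701.
N + 1 ≤ 2^3.3701 = 10.3395.
N ≤ 9.3395, so the largest integer N is 9.

9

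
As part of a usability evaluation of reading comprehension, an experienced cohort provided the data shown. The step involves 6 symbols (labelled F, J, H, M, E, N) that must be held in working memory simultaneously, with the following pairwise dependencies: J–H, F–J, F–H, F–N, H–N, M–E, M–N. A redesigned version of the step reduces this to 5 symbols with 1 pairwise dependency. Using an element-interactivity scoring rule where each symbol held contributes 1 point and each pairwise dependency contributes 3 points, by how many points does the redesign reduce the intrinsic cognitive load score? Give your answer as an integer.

19

Original: 6 × 1 + 7 × 3 = 6 + 21 = 27.
Redesigned: 5 × 1 + 1 × 3 = 5 + 3 = 8.
Reduction = 27 − 8 = 19.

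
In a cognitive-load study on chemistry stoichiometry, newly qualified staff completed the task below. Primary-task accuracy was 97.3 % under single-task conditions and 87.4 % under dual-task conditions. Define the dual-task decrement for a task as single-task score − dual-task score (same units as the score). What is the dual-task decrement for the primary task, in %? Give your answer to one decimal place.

9.9

Decrement = 97.3 − 87.4 = 9.9000 % ≈ 9.9 %.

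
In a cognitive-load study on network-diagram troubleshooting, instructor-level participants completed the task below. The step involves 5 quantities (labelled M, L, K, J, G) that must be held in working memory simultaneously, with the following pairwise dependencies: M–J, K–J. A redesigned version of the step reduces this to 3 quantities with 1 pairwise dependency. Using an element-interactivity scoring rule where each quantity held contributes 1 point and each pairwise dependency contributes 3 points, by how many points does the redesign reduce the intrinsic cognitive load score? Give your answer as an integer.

Original: 5 × 1 + 2 × 3 = 5 + 6 = 11.
Redesigned: 3 × 1 + 1 × 3 = 3 + 3 = 6.
Reduction = 11 − 6 = 5.

5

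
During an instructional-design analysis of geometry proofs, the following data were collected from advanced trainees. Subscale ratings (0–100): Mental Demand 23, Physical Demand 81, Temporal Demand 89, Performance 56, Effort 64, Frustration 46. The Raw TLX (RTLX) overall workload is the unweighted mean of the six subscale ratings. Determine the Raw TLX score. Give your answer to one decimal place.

59.8

Sum of ratings = 23 + 81 + 89 + 56 + 64 + 46 = 359.
RTLX = 359 / 6 = 59.8333 ≈ 59.8.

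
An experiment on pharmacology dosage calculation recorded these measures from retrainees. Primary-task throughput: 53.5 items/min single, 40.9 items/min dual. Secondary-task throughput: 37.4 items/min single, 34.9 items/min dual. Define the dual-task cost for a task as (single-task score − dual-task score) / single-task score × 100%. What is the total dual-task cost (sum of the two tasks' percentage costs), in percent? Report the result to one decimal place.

Primary cost = (53.5 − 40.9) / 53.5 × 100% = 23.5514%.
Secondary cost = (37.4 − 34.9) / 37.4 × 100% = 6.6845%.
Total = 23.5514% + 6.6845% = 30.2359% ≈ 30.2%.

30.2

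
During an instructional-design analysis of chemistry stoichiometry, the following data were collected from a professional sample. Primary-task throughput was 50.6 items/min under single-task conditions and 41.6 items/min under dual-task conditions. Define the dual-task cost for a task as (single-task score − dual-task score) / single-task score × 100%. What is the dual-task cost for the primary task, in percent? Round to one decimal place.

Cost = (50.6 − 41.6) / 50.6 × 100%
     = 9.0000 / 50.6 × 100% = 17.7866%.
≈ 17.8%.

17.8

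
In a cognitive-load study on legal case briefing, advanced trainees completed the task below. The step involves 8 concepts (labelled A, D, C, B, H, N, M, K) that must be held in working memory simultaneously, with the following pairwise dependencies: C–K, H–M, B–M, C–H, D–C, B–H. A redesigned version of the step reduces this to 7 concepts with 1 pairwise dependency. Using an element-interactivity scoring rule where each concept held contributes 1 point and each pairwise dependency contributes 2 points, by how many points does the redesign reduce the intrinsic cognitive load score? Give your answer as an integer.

Original: 8 × 1 + 6 × 2 = 8 + 12 = 20.
Redesigned: 7 × 1 + 1 × 2 = 7 + 2 = 9.
Reduction = 20 − 9 = 11.

11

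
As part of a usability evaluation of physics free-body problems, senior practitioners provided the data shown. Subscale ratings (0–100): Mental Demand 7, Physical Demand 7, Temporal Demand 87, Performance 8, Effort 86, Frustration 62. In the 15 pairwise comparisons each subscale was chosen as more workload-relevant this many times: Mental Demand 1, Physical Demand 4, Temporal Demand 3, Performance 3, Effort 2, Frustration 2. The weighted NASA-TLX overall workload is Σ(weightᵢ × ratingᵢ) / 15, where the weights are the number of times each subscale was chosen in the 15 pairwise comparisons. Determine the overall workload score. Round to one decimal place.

The tallies are the weights (they sum to 15).
Weighted sum = 1·7 + 4·7 + 3·87 + 3·8 + 2·86 + 2·62
            = 7 + 28 + 261 + 24 + 172 + 124 = 616.
Overall workload = 616 / 15 = 41.0667 ≈ 41.1.

41.1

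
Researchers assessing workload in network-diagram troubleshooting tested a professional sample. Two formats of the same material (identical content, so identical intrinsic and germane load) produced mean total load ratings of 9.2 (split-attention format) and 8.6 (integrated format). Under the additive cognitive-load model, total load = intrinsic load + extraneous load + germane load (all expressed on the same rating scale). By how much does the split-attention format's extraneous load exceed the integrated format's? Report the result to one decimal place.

0.6

Intrinsic and germane load are equal across formats, so the difference in total load equals the difference in extraneous load.
Extraneous-load difference = 9.2 − 8.6 = 0.6.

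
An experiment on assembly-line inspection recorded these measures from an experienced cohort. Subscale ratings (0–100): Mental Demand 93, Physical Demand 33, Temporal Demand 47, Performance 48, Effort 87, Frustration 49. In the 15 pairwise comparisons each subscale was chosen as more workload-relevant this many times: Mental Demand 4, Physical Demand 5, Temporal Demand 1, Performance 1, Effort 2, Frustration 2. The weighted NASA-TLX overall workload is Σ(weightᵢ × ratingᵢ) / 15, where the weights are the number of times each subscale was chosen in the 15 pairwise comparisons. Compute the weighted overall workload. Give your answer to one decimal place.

The tallies are the weights (they sum to 15).
Weighted sum = 4·93 + 5·33 + 1·47 + 1·48 + 2·87 + 2·49
            = 372 + 165 + 47 + 48 + 174 + 98 = 904.
Overall workload = 904 / 15 = 60.2667 ≈ 60.3.

60.3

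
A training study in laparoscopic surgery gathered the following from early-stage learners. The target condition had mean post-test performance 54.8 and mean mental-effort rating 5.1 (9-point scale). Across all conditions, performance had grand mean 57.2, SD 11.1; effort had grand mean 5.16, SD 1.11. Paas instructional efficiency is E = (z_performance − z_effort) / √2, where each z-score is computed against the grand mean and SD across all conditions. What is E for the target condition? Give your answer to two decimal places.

z_performance = (54.8 − 57.2) / 11.1 = -2.4000 / 11.1 = -0.2162.
z_effort = (5.1 − 5.16) / 1.11 = -0.0600 / 1.11 = -0.0541.
z_P − z_E = -0.2162 − (-0.0541) = -0.1621.
E = -0.1621 / √2 = -0.1621 / 1.41421 = -0.1146 ≈ -0.11.

-0.11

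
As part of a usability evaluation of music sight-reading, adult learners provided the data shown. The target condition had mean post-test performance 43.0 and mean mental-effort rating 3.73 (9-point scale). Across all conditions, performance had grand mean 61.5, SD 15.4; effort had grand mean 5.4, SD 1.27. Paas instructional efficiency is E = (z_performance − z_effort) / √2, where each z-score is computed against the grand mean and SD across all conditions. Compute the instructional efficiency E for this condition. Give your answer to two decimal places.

z_performance = (43.0 − 61.5) / 15.4 = -18.5000 / 15.4 = -1.2013.
z_effort = (3.73 − 5.4) / 1.27 = -1.6700 / 1.27 = -1.3150.
z_P − z_E = -1.2013 − (-1.3150) = 0.1137.
E = 0.1137 / √2 = 0.1137 / 1.41421 = 0.0804 ≈ 0.08.

0.08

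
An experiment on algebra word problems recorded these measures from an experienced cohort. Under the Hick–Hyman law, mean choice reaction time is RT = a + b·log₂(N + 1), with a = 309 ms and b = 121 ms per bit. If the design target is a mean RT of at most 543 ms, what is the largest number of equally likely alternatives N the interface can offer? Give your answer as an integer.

2

Set 309 + 121·log₂(N + 1) ≤ 543.
log₂(N + 1) ≤ (543 − 309) / 121 = 1.9339.
N + 1 ≤ 2^1.9339 = 3.8209.
N ≤ 2.8209, so the largest integer N is 2.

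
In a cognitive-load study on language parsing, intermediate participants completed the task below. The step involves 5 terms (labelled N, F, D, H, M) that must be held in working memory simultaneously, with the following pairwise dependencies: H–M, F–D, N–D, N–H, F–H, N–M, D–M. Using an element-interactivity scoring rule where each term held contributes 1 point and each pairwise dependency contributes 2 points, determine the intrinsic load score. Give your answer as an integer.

Count of terms held simultaneously: 5.
Count of pairwise dependencies listed: 7.
Element contribution: 5 × 1 = 5.
Interaction contribution: 7 × 2 = 14.
Intrinsic load = 5 + 14 = 19.

19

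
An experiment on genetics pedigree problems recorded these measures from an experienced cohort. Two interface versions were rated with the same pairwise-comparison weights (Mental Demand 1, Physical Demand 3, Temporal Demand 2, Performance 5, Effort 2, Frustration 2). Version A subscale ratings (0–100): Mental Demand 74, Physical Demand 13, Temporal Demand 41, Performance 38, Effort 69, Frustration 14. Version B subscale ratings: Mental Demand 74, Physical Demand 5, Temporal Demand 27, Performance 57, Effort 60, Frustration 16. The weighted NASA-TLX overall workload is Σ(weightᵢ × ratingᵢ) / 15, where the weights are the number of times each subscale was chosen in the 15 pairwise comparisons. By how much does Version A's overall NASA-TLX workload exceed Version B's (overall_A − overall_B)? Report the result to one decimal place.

Version A weighted sum = 1·74 + 3·13 + 2·41 + 5·38 + 2·69 + 2·14 = 74 + 39 + 82 + 190 + 138 + 28 = 551; overall_A = 551/15 = 36.7333.
Version B weighted sum = 1·74 + 3·5 + 2·27 + 5·57 + 2·60 + 2·16 = 74 + 15 + 54 + 285 + 120 + 32 = 580; overall_B = 580/15 = 38.6667.
Difference = 36.7333 − 38.6667 = -1.9334 ≈ -1.9.

-1.9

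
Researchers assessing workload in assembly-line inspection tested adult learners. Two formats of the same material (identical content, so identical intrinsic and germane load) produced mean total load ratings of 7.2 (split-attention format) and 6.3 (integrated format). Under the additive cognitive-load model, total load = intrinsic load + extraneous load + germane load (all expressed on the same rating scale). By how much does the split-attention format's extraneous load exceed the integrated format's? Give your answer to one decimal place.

Intrinsic and germane load are equal across formats, so the difference in total load equals the difference in extraneous load.
Extraneous-load difference = 7.2 − 6.3 = 0.9.

0.9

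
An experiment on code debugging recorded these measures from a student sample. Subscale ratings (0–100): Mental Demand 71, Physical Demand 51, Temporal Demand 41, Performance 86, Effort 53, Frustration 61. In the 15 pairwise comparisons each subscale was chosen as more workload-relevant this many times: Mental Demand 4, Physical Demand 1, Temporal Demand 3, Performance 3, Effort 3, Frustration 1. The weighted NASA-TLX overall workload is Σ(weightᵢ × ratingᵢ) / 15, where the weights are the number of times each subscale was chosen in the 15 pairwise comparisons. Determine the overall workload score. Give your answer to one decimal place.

The tallies are the weights (they sum to 15).
Weighted sum = 4·71 + 1·51 + 3·41 + 3·86 + 3·53 + 1·61
            = 284 + 51 + 123 + 258 + 159 + 61 = 936.
Overall workload = 936 / 15 = 62.4000 ≈ 62.4.

62.4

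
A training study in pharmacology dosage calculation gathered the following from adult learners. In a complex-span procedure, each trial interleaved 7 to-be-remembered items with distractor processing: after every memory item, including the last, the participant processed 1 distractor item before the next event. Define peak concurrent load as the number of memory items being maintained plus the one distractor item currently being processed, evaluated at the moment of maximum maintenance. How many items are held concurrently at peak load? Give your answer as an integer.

Maintenance is greatest during the distractor(s) after memory item 7: all 7 memory items are being held.
One distractor item is concurrently being processed.
Peak concurrent load = 7 + 1 = 8 items.

8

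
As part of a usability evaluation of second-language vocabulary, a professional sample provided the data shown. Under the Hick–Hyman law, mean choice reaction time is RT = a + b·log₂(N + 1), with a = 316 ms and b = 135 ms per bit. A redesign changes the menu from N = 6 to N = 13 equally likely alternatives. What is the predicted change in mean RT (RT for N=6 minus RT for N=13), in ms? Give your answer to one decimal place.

RT(6) = 316 + 135·log₂(7) = 316 + 135·2.8074 = 694.9990 ms.
RT(13) = 316 + 135·log₂(14) = 316 + 135·3.8074 = 829.9990 ms.
Difference = 694.9990 − 829.9990 = -135.0000 ≈ -135.0 ms.

-135.0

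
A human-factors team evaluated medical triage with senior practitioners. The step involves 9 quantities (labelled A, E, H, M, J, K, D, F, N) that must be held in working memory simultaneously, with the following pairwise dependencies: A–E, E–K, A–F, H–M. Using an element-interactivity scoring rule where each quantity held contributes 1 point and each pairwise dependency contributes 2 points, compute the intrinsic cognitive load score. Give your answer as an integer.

17

Count of quantities held simultaneously: 9.
Count of pairwise dependencies listed: 4.
Element contribution: 9 × 1 = 9.
Interaction contribution: 4 × 2 = 8.
Intrinsic load = 9 + 8 = 17.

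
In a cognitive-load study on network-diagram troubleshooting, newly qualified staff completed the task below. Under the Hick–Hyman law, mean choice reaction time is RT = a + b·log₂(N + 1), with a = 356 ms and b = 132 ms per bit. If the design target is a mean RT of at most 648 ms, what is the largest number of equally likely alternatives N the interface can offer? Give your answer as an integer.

3

Set 356 + 132·log₂(N + 1) ≤ 648.
log₂(N + 1) ≤ (648 − 356) / 132 = 2.2121.
N + 1 ≤ 2^2.2121 = 4.6335.
N ≤ 3.6335, so the largest integer N is 3.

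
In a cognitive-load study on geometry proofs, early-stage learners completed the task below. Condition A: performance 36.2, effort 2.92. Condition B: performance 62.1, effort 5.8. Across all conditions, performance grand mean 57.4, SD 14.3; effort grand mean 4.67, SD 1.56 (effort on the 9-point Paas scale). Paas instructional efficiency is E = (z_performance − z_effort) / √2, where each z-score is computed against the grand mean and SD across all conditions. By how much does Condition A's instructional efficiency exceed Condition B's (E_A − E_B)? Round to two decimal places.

0.02

Condition A: z_P = (36.2 − 57.4)/14.3 = -1.4825; z_E = (2.92 − 4.67)/1.56 = -1.1218; E_A = (-1.4825 − (-1.1218))/√2 = -0.2551.
Condition B: z_P = (62.1 − 57.4)/14.3 = 0.3287; z_E = (5.8 − 4.67)/1.56 = 0.7244; E_B = (0.3287 − 0.7244)/√2 = -0.2798.
E_A − E_B = -0.2551 − (-0.2798) = 0.0247 ≈ 0.02.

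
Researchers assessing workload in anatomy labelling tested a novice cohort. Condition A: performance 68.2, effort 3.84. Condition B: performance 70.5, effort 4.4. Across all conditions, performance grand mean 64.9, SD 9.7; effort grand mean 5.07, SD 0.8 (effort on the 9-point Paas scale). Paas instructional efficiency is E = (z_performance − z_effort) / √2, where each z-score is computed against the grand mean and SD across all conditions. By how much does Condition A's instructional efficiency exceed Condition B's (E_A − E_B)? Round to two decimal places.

0.33

Condition A: z_P = (68.2 − 64.9)/9.7 = 0.3402; z_E = (3.84 − 5.07)/0.8 = -1.5375; E_A = (0.3402 − (-1.5375))/√2 = 1.3277.
Condition B: z_P = (70.5 − 64.9)/9.7 = 0.5773; z_E = (4.4 − 5.07)/0.8 = -0.8375; E_B = (0.5773 − (-0.8375))/√2 = 1.0004.
E_A − E_B = 1.3277 − 1.0004 = 0.3273 ≈ 0.33.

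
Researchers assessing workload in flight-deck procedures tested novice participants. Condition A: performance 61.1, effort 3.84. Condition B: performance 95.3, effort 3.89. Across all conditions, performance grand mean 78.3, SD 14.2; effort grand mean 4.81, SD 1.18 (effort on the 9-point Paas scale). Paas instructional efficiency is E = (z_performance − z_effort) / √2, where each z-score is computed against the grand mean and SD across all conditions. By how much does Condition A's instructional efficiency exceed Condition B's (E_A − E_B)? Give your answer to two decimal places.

Condition A: z_P = (61.1 − 78.3)/14.2 = -1.2113; z_E = (3.84 − 4.81)/1.18 = -0.8220; E_A = (-1.2113 − (-0.8220))/√2 = -0.2753.
Condition B: z_P = (95.3 − 78.3)/14.2 = 1.1972; z_E = (3.89 − 4.81)/1.18 = -0.7797; E_B = (1.1972 − (-0.7797))/√2 = 1.3979.
E_A − E_B = -0.2753 − 1.3979 = -1.6732 ≈ -1.67.

-1.67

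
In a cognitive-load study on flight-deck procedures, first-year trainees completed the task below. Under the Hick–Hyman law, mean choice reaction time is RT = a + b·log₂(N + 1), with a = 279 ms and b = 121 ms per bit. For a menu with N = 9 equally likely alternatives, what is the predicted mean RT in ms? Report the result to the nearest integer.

681

log₂(9 + 1) = log₂(10) = 3.3219.
RT = 279 + 121 × 3.3219 = 279 + 401.9499 = 680.9499 ms.
≈ 681 ms.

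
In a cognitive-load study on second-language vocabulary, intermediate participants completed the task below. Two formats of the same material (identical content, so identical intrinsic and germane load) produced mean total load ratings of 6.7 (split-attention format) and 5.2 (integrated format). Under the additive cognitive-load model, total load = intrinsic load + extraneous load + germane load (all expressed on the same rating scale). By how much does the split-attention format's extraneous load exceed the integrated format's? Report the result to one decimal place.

Intrinsic and germane load are equal across formats, so the difference in total load equals the difference in extraneous load.
Extraneous-load difference = 6.7 − 5.2 = 1.5.

1.5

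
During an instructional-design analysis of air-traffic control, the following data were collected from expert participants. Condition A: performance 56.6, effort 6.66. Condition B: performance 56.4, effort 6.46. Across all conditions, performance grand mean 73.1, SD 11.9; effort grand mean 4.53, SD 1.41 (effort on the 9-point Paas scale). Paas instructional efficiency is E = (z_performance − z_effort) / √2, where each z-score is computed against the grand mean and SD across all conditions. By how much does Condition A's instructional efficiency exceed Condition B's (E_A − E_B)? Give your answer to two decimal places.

-0.09

Condition A: z_P = (56.6 − 73.1)/11.9 = -1.3866; z_E = (6.66 − 4.53)/1.41 = 1.5106; E_A = (-1.3866 − 1.5106)/√2 = -2.0486.
Condition B: z_P = (56.4 − 73.1)/11.9 = -1.4034; z_E = (6.46 − 4.53)/1.41 = 1.3688; E_B = (-1.4034 − 1.3688)/√2 = -1.9602.
E_A − E_B = -2.0486 − (-1.9602) = -0.0884 ≈ -0.09.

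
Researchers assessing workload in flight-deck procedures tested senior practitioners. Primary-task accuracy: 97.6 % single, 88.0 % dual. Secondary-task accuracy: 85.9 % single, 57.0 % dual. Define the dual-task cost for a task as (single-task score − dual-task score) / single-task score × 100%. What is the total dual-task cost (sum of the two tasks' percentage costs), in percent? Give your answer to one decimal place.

43.5

Primary cost = (97.6 − 88.0) / 97.6 × 100% = 9.8361%.
Secondary cost = (85.9 − 57.0) / 85.9 × 100% = 33.6438%.
Total = 9.8361% + 33.6438% = 43.4799% ≈ 43.5%.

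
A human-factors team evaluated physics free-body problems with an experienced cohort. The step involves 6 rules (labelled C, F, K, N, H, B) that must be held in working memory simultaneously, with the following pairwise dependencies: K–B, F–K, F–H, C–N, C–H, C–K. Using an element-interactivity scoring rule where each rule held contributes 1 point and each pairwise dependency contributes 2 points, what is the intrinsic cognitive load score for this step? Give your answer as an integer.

18

Count of rules held simultaneously: 6.
Count of pairwise dependencies listed: 6.
Element contribution: 6 × 1 = 6.
Interaction contribution: 6 × 2 = 12.
Intrinsic load = 6 + 12 = 18.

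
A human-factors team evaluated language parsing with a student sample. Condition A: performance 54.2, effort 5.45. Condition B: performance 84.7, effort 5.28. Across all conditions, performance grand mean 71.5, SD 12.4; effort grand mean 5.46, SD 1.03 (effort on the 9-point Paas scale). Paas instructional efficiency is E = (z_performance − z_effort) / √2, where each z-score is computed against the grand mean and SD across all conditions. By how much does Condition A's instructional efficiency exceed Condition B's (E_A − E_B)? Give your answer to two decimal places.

-1.86

Condition A: z_P = (54.2 − 71.5)/12.4 = -1.3952; z_E = (5.45 − 5.46)/1.03 = -0.0097; E_A = (-1.3952 − (-0.0097))/√2 = -0.9797.
Condition B: z_P = (84.7 − 71.5)/12.4 = 1.0645; z_E = (5.28 − 5.46)/1.03 = -0.1748; E_B = (1.0645 − (-0.1748))/√2 = 0.8763.
E_A − E_B = -0.9797 − 0.8763 = -1.8560 ≈ -1.86.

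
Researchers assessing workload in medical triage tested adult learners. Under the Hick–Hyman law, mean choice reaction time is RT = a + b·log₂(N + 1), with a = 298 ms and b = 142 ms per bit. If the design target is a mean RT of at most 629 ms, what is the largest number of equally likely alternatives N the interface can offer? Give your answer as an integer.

4

Set 298 + 142·log₂(N + 1) ≤ 629.
log₂(N + 1) ≤ (629 − 298) / 142 = 2.3310.
N + 1 ≤ 2^2.3310 = 5.0315.
N ≤ 4.0315, so the largest integer N is 4.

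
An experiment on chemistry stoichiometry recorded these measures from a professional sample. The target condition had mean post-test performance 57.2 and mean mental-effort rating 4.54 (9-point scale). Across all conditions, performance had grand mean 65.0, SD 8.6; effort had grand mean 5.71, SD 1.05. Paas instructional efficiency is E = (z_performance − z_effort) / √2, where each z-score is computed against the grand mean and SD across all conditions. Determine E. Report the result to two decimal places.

0.15

z_performance = (57.2 − 65.0) / 8.6 = -7.8000 / 8.6 = -0.9070.
z_effort = (4.54 − 5.71) / 1.05 = -1.1700 / 1.05 = -1.1143.
z_P − z_E = -0.9070 − (-1.1143) = 0.2073.
E = 0.2073 / √2 = 0.2073 / 1.41421 = 0.1466 ≈ 0.15.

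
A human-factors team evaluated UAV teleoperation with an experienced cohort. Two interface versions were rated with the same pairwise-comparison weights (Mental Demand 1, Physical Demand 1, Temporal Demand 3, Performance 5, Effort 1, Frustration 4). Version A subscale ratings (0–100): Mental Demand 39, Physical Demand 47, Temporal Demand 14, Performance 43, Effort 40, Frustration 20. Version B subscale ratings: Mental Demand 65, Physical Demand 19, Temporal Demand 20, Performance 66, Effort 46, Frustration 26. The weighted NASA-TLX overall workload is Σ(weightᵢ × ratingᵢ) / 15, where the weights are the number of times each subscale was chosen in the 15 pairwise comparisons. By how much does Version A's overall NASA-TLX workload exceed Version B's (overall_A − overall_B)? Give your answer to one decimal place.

-10.7

Version A weighted sum = 1·39 + 1·47 + 3·14 + 5·43 + 1·40 + 4·20 = 39 + 47 + 42 + 215 + 40 + 80 = 463; overall_A = 463/15 = 30.8667.
Version B weighted sum = 1·65 + 1·19 + 3·20 + 5·66 + 1·46 + 4·26 = 65 + 19 + 60 + 330 + 46 + 104 = 624; overall_B = 624/15 = 41.6000.
Difference = 30.8667 − 41.6000 = -10.7333 ≈ -10.7.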